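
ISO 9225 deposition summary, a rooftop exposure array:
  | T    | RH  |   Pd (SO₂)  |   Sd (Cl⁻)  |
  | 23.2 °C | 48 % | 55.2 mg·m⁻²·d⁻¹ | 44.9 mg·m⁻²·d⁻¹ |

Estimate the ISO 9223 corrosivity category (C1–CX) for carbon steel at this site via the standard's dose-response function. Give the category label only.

carbon steel: f(T) = -0.054·(T−10) [T>10 °C] = -0.7128
  sulphur-dioxide contribution → 18.24 μm/a
  chloride contribution → 13.3 μm/a
  total first-year rate 31.55 μm/a
ISO 9223 Table 2 (carbon steel): 25 < 31.5 ≤ 50 μm/a ⇒ C3

C3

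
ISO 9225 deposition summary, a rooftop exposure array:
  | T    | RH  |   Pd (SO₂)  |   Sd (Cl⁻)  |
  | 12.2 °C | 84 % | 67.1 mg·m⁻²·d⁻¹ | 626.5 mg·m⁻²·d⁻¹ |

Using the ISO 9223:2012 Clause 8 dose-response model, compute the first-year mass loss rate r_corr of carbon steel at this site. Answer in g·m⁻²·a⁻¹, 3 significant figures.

carbon steel: temperature factor f = -0.054·(2.2) = -0.1188
  Pd branch = 1.77·Pd^0.52·e^(0.02·RH+f) = 75.14 μm/a
  Sd branch = 0.102·Sd^0.62·e^(0.033·RH+0.04·T) = 144 μm/a
  r_corr = 75.14 + 144 = 219.2 μm/a
Convert to mass loss: 219.2 μm/a × 7.85 g/cm³ = 1721 g·m⁻²·a⁻¹

r_corr = 1.72e+03 g·m⁻²·a⁻¹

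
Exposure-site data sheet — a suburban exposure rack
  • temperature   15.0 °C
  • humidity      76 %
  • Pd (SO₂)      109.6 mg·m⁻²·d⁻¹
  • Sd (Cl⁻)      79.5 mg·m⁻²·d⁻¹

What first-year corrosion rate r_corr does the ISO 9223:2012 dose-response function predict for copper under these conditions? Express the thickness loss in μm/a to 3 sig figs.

r_corr = 2.14 μm/a

copper: f(T) = -0.080·(T−10) [T>10 °C] = -0.4000
  Pd branch = 0.0053·Pd^0.26·e^(0.059·RH+f) = 1.067 μm/a
  Sd branch = 0.01025·Sd^0.27·e^(0.036·RH+0.049·T) = 1.075 μm/a
  r_corr = 1.067 + 1.075 = 2.142 μm/a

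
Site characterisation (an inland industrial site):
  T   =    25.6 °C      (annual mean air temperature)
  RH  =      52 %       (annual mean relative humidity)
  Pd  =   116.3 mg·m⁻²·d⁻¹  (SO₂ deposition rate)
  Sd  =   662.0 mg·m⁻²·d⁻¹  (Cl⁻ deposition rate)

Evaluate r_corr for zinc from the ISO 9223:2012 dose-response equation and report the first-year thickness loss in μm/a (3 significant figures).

zinc: temperature factor f = -0.071·(15.6) = -1.1076
  Pd branch = 0.0129·Pd^0.44·e^(0.046·RH+f) = 0.3778 μm/a
  Sd branch = 0.0175·Sd^0.57·e^(0.008·RH+0.085·T) = 9.476 μm/a
  r_corr = 0.3778 + 9.476 = 9.854 μm/a

r_corr = 9.85 μm/a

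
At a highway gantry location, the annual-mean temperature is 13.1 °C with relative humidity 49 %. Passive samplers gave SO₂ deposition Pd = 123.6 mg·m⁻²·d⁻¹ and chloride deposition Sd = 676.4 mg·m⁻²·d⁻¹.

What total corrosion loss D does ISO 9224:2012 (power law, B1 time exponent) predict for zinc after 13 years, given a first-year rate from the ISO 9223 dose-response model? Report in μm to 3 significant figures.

zinc: temperature factor f = -0.071·(3.1) = -0.2201
  Pd branch = 0.0129·Pd^0.44·e^(0.046·RH+f) = 0.8211 μm/a
  Sd branch = 0.0175·Sd^0.57·e^(0.008·RH+0.085·T) = 3.237 μm/a
  r_corr = 0.8211 + 3.237 = 4.058 μm/a
ISO 9224: D(t) = r_corr · t^b with b = 0.813 (zinc, B1)
  D(13) = 4.058 × 13^0.813 = 4.058 × 8.047 = 32.65 μm

D(13) = 32.7 μm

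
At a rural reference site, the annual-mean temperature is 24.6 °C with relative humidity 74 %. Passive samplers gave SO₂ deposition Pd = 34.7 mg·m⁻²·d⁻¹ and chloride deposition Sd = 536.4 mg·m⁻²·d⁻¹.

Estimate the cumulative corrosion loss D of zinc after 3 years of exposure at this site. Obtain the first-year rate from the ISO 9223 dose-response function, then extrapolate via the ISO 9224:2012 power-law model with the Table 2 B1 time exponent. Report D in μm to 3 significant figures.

zinc: f(T) = -0.071·(T−10) [T>10 °C] = -1.0366
  Pd branch = 0.0129·Pd^0.44·e^(0.046·RH+f) = 0.6554 μm/a
  Sd branch = 0.0175·Sd^0.57·e^(0.008·RH+0.085·T) = 9.206 μm/a
  r_corr = 0.6554 + 9.206 = 9.861 μm/a
Long-term exponent b (ISO 9224 Table 2, B1) = 0.813
  D(3) = 9.861 × 3^0.813 = 9.861 × 2.443 = 24.09 μm

D(3) = 24.1 μm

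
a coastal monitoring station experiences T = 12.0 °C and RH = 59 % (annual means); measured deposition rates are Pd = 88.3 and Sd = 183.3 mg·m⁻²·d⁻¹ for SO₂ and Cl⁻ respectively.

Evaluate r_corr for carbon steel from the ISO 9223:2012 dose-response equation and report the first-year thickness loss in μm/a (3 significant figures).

carbon steel: T>10 °C ⇒ hinge -0.054·(12.0−10) = -0.1080
  sulphur-dioxide contribution → 53.14 μm/a
  chloride contribution → 29.23 μm/a
  total first-year rate 82.37 μm/a

r_corr = 82.4 μm/a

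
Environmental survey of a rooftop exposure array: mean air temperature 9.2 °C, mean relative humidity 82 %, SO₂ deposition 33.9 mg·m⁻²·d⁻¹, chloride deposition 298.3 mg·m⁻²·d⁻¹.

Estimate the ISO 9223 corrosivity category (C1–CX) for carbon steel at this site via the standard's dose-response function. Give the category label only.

C5

carbon steel: temperature factor f = +0.150·(-0.8) = -0.1200
  SO₂ term: 1.77·33.9^0.52·exp(0.02·82-0.1200) = 50.56
  Cl⁻ term: 0.102·298.3^0.62·exp(0.033·82+0.04·9.2) = 75.49
  sum: 50.56 + 75.49 → r_corr = 126.1 μm/a
ISO 9223 Table 2 (carbon steel): 80 < 126 ≤ 200 μm/a ⇒ C5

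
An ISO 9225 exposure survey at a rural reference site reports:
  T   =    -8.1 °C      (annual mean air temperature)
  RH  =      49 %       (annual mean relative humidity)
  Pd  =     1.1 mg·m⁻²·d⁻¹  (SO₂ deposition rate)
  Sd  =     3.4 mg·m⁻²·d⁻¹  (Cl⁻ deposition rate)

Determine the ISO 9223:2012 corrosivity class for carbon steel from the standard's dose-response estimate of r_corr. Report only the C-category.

carbon steel: temperature factor f = +0.150·(-18.1) = -2.7150
  Pd branch = 1.77·Pd^0.52·e^(0.02·RH+f) = 0.3281 μm/a
  Sd branch = 0.102·Sd^0.62·e^(0.033·RH+0.04·T) = 0.7937 μm/a
  r_corr = 0.3281 + 0.7937 = 1.122 μm/a
ISO 9223 Table 2 (carbon steel): 0 < 1.12 ≤ 1.3 μm/a ⇒ C1

C1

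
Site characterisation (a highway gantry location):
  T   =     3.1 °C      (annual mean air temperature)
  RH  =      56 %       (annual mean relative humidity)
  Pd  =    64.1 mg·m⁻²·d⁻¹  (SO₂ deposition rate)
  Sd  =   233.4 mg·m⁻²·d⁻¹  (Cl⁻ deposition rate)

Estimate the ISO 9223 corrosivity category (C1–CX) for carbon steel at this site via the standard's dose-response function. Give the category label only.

C3

carbon steel: T≤10 °C ⇒ hinge +0.150·(3.1−10) = -1.0350
  SO₂ term: 1.77·64.1^0.52·exp(0.02·56-1.0350) = 16.77
  Sd branch = 0.102·Sd^0.62·e^(0.033·RH+0.04·T) = 21.54 μm/a
  sum: 16.77 + 21.54 → r_corr = 38.31 μm/a
38.3 μm/a falls in (25, 50] for carbon steel → category C3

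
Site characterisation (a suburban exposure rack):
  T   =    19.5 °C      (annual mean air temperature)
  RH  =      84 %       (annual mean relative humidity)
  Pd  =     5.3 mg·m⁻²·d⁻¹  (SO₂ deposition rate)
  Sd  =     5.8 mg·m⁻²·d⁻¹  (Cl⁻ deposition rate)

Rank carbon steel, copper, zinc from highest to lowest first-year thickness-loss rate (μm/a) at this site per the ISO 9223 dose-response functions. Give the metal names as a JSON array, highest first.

["carbon steel", "copper", "zinc"]

carbon steel: T>10 °C ⇒ hinge -0.054·(19.5−10) = -0.5130
  sulphur-dioxide contribution → 13.53 μm/a
  chloride contribution → 10.58 μm/a
  ⇒ r_corr(carbon steel) = 24.12 μm/a
copper: temperature factor f = -0.080·(9.5) = -0.7600
  sulphur-dioxide contribution → 0.5431 μm/a
  chloride contribution → 0.8813 μm/a
  total first-year rate 1.424 μm/a
zinc: temperature factor f = -0.071·(9.5) = -0.6745
  sulphur-dioxide contribution → 0.6523 μm/a
  chloride contribution → 0.4896 μm/a
  total first-year rate 1.142 μm/a
Ordering by μm/a: carbon steel (24.1) > copper (1.42) > zinc (1.14)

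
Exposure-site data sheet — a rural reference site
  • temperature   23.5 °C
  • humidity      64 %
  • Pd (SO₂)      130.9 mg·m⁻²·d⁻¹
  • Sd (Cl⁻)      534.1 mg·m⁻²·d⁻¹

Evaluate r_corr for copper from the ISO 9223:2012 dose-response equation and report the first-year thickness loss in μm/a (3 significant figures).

copper: temperature factor f = -0.080·(13.5) = -1.0800
  sulphur-dioxide contribution → 0.279 μm/a
  chloride contribution → 1.77 μm/a
  total first-year rate 2.049 μm/a

r_corr = 2.05 μm/a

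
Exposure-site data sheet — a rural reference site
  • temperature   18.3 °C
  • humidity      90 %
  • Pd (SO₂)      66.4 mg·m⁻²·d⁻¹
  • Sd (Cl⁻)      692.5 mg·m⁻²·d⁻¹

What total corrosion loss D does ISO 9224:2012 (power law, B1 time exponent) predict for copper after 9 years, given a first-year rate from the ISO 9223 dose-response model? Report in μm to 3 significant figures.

D(9) = 23.4 μm

copper: temperature factor f = -0.080·(8.3) = -0.6640
  sulphur-dioxide contribution → 1.644 μm/a
  chloride contribution → 3.751 μm/a
  total first-year rate 5.395 μm/a
Long-term exponent b (ISO 9224 Table 2, B1) = 0.667
  D(9) = 5.395 × 9^0.667 = 5.395 × 4.33 = 23.36 μm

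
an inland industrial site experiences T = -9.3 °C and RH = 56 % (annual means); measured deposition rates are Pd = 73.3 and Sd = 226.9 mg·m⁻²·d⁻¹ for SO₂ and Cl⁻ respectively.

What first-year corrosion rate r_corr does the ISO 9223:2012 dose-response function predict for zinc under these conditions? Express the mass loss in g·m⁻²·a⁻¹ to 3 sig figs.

r_corr = 5.80 g·m⁻²·a⁻¹

zinc: temperature factor f = +0.038·(-19.3) = -0.7334
  sulphur-dioxide contribution → 0.5388 μm/a
  chloride contribution → 0.2736 μm/a
  total first-year rate 0.8124 μm/a
Convert to mass loss: 0.8124 μm/a × 7.14 g/cm³ = 5.801 g·m⁻²·a⁻¹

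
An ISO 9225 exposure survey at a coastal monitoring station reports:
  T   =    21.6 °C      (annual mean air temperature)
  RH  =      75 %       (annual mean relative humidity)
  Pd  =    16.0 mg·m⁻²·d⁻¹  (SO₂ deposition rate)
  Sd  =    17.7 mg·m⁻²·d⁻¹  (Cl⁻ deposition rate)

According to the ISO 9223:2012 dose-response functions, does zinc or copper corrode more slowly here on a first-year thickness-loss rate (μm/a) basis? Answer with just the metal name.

copper

zinc: T>10 °C ⇒ hinge -0.071·(21.6−10) = -0.8236
  sulphur-dioxide contribution → 0.604 μm/a
  chloride contribution → 1.029 μm/a
  ⇒ r_corr(zinc) = 1.633 μm/a
copper: f(T) = -0.080·(T−10) [T>10 °C] = -0.9280
  sulphur-dioxide contribution → 0.3598 μm/a
  chloride contribution → 0.9548 μm/a
  total first-year rate 1.315 μm/a
Ordering by μm/a: zinc (1.63) > copper (1.31)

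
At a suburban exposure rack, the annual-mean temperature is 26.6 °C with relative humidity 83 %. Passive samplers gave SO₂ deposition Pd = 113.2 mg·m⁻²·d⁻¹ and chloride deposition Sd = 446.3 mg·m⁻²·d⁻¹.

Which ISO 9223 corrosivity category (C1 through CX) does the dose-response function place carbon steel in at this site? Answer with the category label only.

CX

carbon steel: T>10 °C ⇒ hinge -0.054·(26.6−10) = -0.8964
  SO₂ term: 1.77·113.2^0.52·exp(0.02·83-0.8964) = 44.42
  Cl⁻ term: 0.102·446.3^0.62·exp(0.033·83+0.04·26.6) = 200.9
  sum: 44.42 + 200.9 → r_corr = 245.3 μm/a
245 μm/a falls in (200, 700] for carbon steel → category CX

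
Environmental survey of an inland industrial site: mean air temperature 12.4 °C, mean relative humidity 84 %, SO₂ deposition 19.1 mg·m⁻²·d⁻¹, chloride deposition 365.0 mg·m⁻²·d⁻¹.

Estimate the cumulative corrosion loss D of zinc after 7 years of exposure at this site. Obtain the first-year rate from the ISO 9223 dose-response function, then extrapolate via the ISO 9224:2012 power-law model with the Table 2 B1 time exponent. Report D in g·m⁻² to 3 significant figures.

D(7) = 165 g·m⁻²

zinc: f(T) = -0.071·(T−10) [T>10 °C] = -0.1704
  Pd branch = 0.0129·Pd^0.44·e^(0.046·RH+f) = 1.898 μm/a
  Cl⁻ term: 0.0175·365.0^0.57·exp(0.008·84+0.085·12.4) = 2.839
  sum: 1.898 + 2.839 → r_corr = 4.737 μm/a
Power-law: D(7) = r_corr · 7^0.813
  D(7) = 4.737 × 7^0.813 = 4.737 × 4.865 = 23.04 μm
  Mass loss = 23.04 μm × 7.14 g/cm³ = 164.5 g·m⁻²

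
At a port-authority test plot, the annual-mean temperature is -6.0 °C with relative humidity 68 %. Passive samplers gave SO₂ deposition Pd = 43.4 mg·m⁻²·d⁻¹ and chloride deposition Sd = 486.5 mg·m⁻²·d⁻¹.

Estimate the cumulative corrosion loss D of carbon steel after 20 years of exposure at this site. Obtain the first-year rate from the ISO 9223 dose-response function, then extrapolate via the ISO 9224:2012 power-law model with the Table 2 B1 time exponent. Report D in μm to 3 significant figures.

D(20) = 189 μm

carbon steel: f(T) = +0.150·(T−10) [T≤10 °C] = -2.4000
  SO₂ term: 1.77·43.4^0.52·exp(0.02·68-2.4000) = 4.444
  Sd branch = 0.102·Sd^0.62·e^(0.033·RH+0.04·T) = 35.07 μm/a
  sum: 4.444 + 35.07 → r_corr = 39.51 μm/a
ISO 9224: D(t) = r_corr · t^b with b = 0.523 (carbon steel, B1)
  D(20) = 39.51 × 20^0.523 = 39.51 × 4.791 = 189.3 μm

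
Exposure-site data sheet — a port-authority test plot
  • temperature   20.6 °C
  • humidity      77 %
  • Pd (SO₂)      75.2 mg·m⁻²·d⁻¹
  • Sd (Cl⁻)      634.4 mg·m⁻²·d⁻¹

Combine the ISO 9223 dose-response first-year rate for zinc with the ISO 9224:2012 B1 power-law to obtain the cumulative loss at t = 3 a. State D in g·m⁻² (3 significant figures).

zinc: temperature factor f = -0.071·(10.6) = -0.7526
  sulphur-dioxide contribution → 1.405 μm/a
  chloride contribution → 7.385 μm/a
  ⇒ r_corr(zinc) = 8.79 μm/a
ISO 9224: D(t) = r_corr · t^b with b = 0.813 (zinc, B1)
  D(3) = 8.79 × 3^0.813 = 8.79 × 2.443 = 21.47 μm
  Mass loss = 21.47 μm × 7.14 g/cm³ = 153.3 g·m⁻²

D(3) = 153 g·m⁻²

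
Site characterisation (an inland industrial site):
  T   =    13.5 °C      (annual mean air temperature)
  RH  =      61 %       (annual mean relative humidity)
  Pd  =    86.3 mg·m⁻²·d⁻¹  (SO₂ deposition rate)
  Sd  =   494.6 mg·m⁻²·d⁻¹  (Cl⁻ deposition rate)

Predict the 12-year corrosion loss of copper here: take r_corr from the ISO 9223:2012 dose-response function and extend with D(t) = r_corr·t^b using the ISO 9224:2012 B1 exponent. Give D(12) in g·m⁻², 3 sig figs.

D(12) = 66.7 g·m⁻²

copper: f(T) = -0.080·(T−10) [T>10 °C] = -0.2800
  Pd branch = 0.0053·Pd^0.26·e^(0.059·RH+f) = 0.4667 μm/a
  Cl⁻ term: 0.01025·494.6^0.27·exp(0.036·61+0.049·13.5) = 0.9532
  r_corr = 0.4667 + 0.9532 = 1.42 μm/a
ISO 9224: D(t) = r_corr · t^b with b = 0.667 (copper, B1)
  D(12) = 1.42 × 12^0.667 = 1.42 × 5.246 = 7.449 μm
  Mass loss = 7.449 μm × 8.96 g/cm³ = 66.74 g·m⁻²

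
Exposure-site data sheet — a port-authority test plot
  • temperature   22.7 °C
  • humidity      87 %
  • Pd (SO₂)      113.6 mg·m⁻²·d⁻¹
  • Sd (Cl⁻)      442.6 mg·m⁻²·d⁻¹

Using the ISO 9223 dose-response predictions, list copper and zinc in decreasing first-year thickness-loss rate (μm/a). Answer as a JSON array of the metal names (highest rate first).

["zinc", "copper"]

copper: T>10 °C ⇒ hinge -0.080·(22.7−10) = -1.0160
  sulphur-dioxide contribution → 1.113 μm/a
  chloride contribution → 3.702 μm/a
  total first-year rate 4.815 μm/a
zinc: temperature factor f = -0.071·(12.7) = -0.9017
  sulphur-dioxide contribution → 2.298 μm/a
  chloride contribution → 7.789 μm/a
  ⇒ r_corr(zinc) = 10.09 μm/a
Ordering by μm/a: zinc (10.1) > copper (4.82)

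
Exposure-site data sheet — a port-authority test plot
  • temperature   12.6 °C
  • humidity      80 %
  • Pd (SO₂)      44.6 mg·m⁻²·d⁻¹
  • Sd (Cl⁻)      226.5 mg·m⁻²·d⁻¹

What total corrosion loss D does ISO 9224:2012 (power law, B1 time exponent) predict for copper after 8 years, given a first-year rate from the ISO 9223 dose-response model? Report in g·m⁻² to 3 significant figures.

D(8) = 99.0 g·m⁻²

copper: T>10 °C ⇒ hinge -0.080·(12.6−10) = -0.2080
  sulphur-dioxide contribution → 1.296 μm/a
  chloride contribution → 1.464 μm/a
  total first-year rate 2.76 μm/a
Power-law: D(8) = r_corr · 8^0.667
  D(8) = 2.76 × 8^0.667 = 2.76 × 4.003 = 11.05 μm
  Mass loss = 11.05 μm × 8.96 g/cm³ = 98.98 g·m⁻²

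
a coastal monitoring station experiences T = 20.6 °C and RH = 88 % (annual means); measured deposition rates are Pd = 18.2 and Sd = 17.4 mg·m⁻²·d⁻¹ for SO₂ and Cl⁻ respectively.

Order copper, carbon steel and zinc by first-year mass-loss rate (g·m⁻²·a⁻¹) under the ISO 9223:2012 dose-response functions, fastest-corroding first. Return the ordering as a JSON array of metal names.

copper: T>10 °C ⇒ hinge -0.080·(20.6−10) = -0.8480
  SO₂ term: 0.0053·18.2^0.26·exp(0.059·88-0.8480) = 0.8679
  Cl⁻ term: 0.01025·17.4^0.27·exp(0.036·88+0.049·20.6) = 1.445
  sum: 0.8679 + 1.445 → r_corr = 2.313 μm/a
  mass loss = 2.313 μm/a × 8.96 g/cm³ = 20.72 g·m⁻²·a⁻¹
carbon steel: f(T) = -0.054·(T−10) [T>10 °C] = -0.5724
  Pd branch = 1.77·Pd^0.52·e^(0.02·RH+f) = 26.24 μm/a
  Sd branch = 0.102·Sd^0.62·e^(0.033·RH+0.04·T) = 24.93 μm/a
  r_corr = 26.24 + 24.93 = 51.17 μm/a
  mass loss = 51.17 μm/a × 7.85 g/cm³ = 401.7 g·m⁻²·a⁻¹
zinc: f(T) = -0.071·(T−10) [T>10 °C] = -0.7526
  Pd branch = 0.0129·Pd^0.44·e^(0.046·RH+f) = 1.248 μm/a
  Sd branch = 0.0175·Sd^0.57·e^(0.008·RH+0.085·T) = 1.038 μm/a
  sum: 1.248 + 1.038 → r_corr = 2.286 μm/a
  mass loss = 2.286 μm/a × 7.14 g/cm³ = 16.32 g·m⁻²·a⁻¹
Ordering by g·m⁻²·a⁻¹: carbon steel (402) > copper (20.7) > zinc (16.3)

["carbon steel", "copper", "zinc"]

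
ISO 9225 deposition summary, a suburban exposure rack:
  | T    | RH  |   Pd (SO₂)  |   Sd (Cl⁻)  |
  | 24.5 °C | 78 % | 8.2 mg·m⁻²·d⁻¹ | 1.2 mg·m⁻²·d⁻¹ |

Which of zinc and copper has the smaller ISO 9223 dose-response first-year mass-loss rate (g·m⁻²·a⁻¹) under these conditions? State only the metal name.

zinc: f(T) = -0.071·(T−10) [T>10 °C] = -1.0295
  Pd branch = 0.0129·Pd^0.44·e^(0.046·RH+f) = 0.4205 μm/a
  Sd branch = 0.0175·Sd^0.57·e^(0.008·RH+0.085·T) = 0.2908 μm/a
  sum: 0.4205 + 0.2908 → r_corr = 0.7113 μm/a
  mass loss = 0.7113 μm/a × 7.14 g/cm³ = 5.079 g·m⁻²·a⁻¹
copper: T>10 °C ⇒ hinge -0.080·(24.5−10) = -1.1600
  Pd branch = 0.0053·Pd^0.26·e^(0.059·RH+f) = 0.2862 μm/a
  Sd branch = 0.01025·Sd^0.27·e^(0.036·RH+0.049·T) = 0.5929 μm/a
  r_corr = 0.2862 + 0.5929 = 0.8791 μm/a
  mass loss = 0.8791 μm/a × 8.96 g/cm³ = 7.877 g·m⁻²·a⁻¹
Ordering by g·m⁻²·a⁻¹: copper (7.88) > zinc (5.08)

zinc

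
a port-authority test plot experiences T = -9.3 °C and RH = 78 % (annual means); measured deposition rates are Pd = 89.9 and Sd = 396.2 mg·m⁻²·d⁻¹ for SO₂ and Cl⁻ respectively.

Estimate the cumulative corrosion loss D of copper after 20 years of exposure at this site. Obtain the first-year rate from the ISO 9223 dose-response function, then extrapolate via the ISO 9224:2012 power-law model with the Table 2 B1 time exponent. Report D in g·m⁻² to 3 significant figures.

copper: T≤10 °C ⇒ hinge +0.126·(-9.3−10) = -2.4318
  Pd branch = 0.0053·Pd^0.26·e^(0.059·RH+f) = 0.1495 μm/a
  Cl⁻ term: 0.01025·396.2^0.27·exp(0.036·78+0.049·-9.3) = 0.5417
  r_corr = 0.1495 + 0.5417 = 0.6912 μm/a
ISO 9224: D(t) = r_corr · t^b with b = 0.667 (copper, B1)
  D(20) = 0.6912 × 20^0.667 = 0.6912 × 7.375 = 5.098 μm
  Mass loss = 5.098 μm × 8.96 g/cm³ = 45.68 g·m⁻²

D(20) = 45.7 g·m⁻²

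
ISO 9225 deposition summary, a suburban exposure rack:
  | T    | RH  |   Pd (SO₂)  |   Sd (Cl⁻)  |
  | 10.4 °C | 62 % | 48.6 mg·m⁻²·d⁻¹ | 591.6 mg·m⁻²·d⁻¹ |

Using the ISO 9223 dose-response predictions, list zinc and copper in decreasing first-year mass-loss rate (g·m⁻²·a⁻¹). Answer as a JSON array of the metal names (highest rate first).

zinc: T>10 °C ⇒ hinge -0.071·(10.4−10) = -0.0284
  Pd branch = 0.0129·Pd^0.44·e^(0.046·RH+f) = 1.199 μm/a
  Cl⁻ term: 0.0175·591.6^0.57·exp(0.008·62+0.085·10.4) = 2.645
  r_corr = 1.199 + 2.645 = 3.844 μm/a
  mass loss = 3.844 μm/a × 7.14 g/cm³ = 27.45 g·m⁻²·a⁻¹
copper: temperature factor f = -0.080·(0.4) = -0.0320
  SO₂ term: 0.0053·48.6^0.26·exp(0.059·62-0.0320) = 0.5465
  Sd branch = 0.01025·Sd^0.27·e^(0.036·RH+0.049·T) = 0.8909 μm/a
  sum: 0.5465 + 0.8909 → r_corr = 1.437 μm/a
  mass loss = 1.437 μm/a × 8.96 g/cm³ = 12.88 g·m⁻²·a⁻¹
Ordering by g·m⁻²·a⁻¹: zinc (27.4) > copper (12.9)

["zinc", "copper"]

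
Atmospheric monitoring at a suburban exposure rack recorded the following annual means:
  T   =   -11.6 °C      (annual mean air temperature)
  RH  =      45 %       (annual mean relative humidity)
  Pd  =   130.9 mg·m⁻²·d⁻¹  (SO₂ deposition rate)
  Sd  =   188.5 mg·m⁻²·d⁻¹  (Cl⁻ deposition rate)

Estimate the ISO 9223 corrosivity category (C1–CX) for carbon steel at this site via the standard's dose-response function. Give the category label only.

carbon steel: temperature factor f = +0.150·(-21.6) = -3.2400
  SO₂ term: 1.77·130.9^0.52·exp(0.02·45-3.2400) = 2.15
  Sd branch = 0.102·Sd^0.62·e^(0.033·RH+0.04·T) = 7.29 μm/a
  sum: 2.15 + 7.29 → r_corr = 9.44 μm/a
9.44 μm/a falls in (1.3, 25] for carbon steel → category C2

C2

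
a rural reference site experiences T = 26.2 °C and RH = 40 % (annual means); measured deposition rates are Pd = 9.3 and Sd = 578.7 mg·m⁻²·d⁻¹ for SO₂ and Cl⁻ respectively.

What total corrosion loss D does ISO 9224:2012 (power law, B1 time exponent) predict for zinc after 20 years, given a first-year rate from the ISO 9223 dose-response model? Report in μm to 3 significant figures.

D(20) = 96.6 μm

zinc: T>10 °C ⇒ hinge -0.071·(26.2−10) = -1.1502
  Pd branch = 0.0129·Pd^0.44·e^(0.046·RH+f) = 0.0686 μm/a
  Cl⁻ term: 0.0175·578.7^0.57·exp(0.008·40+0.085·26.2) = 8.39
  r_corr = 0.0686 + 8.39 = 8.459 μm/a
Long-term exponent b (ISO 9224 Table 2, B1) = 0.813
  D(20) = 8.459 × 20^0.813 = 8.459 × 11.42 = 96.62 μm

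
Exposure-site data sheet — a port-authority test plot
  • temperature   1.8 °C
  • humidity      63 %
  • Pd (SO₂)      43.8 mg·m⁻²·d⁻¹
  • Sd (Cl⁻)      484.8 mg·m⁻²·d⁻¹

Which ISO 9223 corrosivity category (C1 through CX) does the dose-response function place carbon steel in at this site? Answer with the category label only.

carbon steel: T≤10 °C ⇒ hinge +0.150·(1.8−10) = -1.2300
  Pd branch = 1.77·Pd^0.52·e^(0.02·RH+f) = 13.02 μm/a
  Cl⁻ term: 0.102·484.8^0.62·exp(0.033·63+0.04·1.8) = 40.53
  sum: 13.02 + 40.53 → r_corr = 53.55 μm/a
53.6 μm/a falls in (50, 80] for carbon steel → category C4

C4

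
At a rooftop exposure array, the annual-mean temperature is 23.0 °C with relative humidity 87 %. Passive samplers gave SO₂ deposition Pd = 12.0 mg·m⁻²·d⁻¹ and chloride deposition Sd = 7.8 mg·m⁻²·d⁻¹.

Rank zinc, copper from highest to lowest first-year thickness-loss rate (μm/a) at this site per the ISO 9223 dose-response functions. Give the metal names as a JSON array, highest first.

zinc: T>10 °C ⇒ hinge -0.071·(23.0−10) = -0.9230
  Pd branch = 0.0129·Pd^0.44·e^(0.046·RH+f) = 0.8368 μm/a
  Cl⁻ term: 0.0175·7.8^0.57·exp(0.008·87+0.085·23.0) = 0.7996
  r_corr = 0.8368 + 0.7996 = 1.636 μm/a
copper: f(T) = -0.080·(T−10) [T>10 °C] = -1.0400
  SO₂ term: 0.0053·12.0^0.26·exp(0.059·87-1.0400) = 0.6059
  Cl⁻ term: 0.01025·7.8^0.27·exp(0.036·87+0.049·23.0) = 1.263
  r_corr = 0.6059 + 1.263 = 1.868 μm/a
Ordering by μm/a: copper (1.87) > zinc (1.64)

["copper", "zinc"]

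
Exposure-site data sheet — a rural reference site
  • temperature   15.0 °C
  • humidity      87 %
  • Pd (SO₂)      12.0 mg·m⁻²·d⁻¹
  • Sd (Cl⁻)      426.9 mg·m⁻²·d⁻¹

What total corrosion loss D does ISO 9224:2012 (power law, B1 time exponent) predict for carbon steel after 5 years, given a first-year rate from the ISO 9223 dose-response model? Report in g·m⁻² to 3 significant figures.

D(5) = 3.06e+03 g·m⁻²

carbon steel: T>10 °C ⇒ hinge -0.054·(15.0−10) = -0.2700
  Pd branch = 1.77·Pd^0.52·e^(0.02·RH+f) = 28.03 μm/a
  Sd branch = 0.102·Sd^0.62·e^(0.033·RH+0.04·T) = 140.2 μm/a
  r_corr = 28.03 + 140.2 = 168.3 μm/a
Power-law: D(5) = r_corr · 5^0.523
  D(5) = 168.3 × 5^0.523 = 168.3 × 2.32 = 390.4 μm
  Mass loss = 390.4 μm × 7.85 g/cm³ = 3065 g·m⁻²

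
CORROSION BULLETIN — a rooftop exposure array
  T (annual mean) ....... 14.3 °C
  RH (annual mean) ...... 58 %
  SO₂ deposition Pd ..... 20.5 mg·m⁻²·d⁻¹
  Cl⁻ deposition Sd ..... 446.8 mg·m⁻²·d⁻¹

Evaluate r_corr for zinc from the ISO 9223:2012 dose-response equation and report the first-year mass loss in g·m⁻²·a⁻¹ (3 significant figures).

zinc: temperature factor f = -0.071·(4.3) = -0.3053
  Pd branch = 0.0129·Pd^0.44·e^(0.046·RH+f) = 0.5175 μm/a
  Sd branch = 0.0175·Sd^0.57·e^(0.008·RH+0.085·T) = 3.041 μm/a
  sum: 0.5175 + 3.041 → r_corr = 3.558 μm/a
Convert to mass loss: 3.558 μm/a × 7.14 g/cm³ = 25.41 g·m⁻²·a⁻¹

r_corr = 25.4 g·m⁻²·a⁻¹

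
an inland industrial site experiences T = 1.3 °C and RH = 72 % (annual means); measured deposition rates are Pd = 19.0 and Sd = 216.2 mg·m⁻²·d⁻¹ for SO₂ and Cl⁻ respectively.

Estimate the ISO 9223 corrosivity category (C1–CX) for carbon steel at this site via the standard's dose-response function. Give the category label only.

C3

carbon steel: f(T) = +0.150·(T−10) [T≤10 °C] = -1.3050
  Pd branch = 1.77·Pd^0.52·e^(0.02·RH+f) = 9.366 μm/a
  Sd branch = 0.102·Sd^0.62·e^(0.033·RH+0.04·T) = 32.41 μm/a
  sum: 9.366 + 32.41 → r_corr = 41.78 μm/a
Category bounds: 25…50 μm/a bracket r_corr ⇒ C3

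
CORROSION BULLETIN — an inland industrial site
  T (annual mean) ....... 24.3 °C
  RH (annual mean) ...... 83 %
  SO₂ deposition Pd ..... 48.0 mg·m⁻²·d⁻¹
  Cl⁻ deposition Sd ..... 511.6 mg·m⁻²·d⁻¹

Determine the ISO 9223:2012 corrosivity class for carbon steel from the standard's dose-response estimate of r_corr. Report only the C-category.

CX

carbon steel: temperature factor f = -0.054·(14.3) = -0.7722
  sulphur-dioxide contribution → 32.19 μm/a
  chloride contribution → 199.4 μm/a
  ⇒ r_corr(carbon steel) = 231.6 μm/a
232 μm/a falls in (200, 700] for carbon steel → category CX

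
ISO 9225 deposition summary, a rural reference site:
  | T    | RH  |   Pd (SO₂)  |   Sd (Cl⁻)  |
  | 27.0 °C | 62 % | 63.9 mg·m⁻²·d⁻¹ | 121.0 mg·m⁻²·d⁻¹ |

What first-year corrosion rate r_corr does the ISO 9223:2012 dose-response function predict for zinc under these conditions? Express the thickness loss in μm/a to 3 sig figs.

r_corr = 4.81 μm/a

zinc: f(T) = -0.071·(T−10) [T>10 °C] = -1.2070
  SO₂ term: 0.0129·63.9^0.44·exp(0.046·62-1.2070) = 0.4163
  Cl⁻ term: 0.0175·121.0^0.57·exp(0.008·62+0.085·27.0) = 4.389
  r_corr = 0.4163 + 4.389 = 4.805 μm/a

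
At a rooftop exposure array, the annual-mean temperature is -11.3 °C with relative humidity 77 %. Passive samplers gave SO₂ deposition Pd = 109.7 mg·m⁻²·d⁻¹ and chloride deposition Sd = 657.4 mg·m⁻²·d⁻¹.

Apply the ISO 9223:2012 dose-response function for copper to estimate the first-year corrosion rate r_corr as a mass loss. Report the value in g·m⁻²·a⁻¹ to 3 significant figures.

r_corr = 5.90 g·m⁻²·a⁻¹

copper: f(T) = +0.126·(T−10) [T≤10 °C] = -2.6838
  Pd branch = 0.0053·Pd^0.26·e^(0.059·RH+f) = 0.1154 μm/a
  Sd branch = 0.01025·Sd^0.27·e^(0.036·RH+0.049·T) = 0.5432 μm/a
  sum: 0.1154 + 0.5432 → r_corr = 0.6586 μm/a
Convert to mass loss: 0.6586 μm/a × 8.96 g/cm³ = 5.901 g·m⁻²·a⁻¹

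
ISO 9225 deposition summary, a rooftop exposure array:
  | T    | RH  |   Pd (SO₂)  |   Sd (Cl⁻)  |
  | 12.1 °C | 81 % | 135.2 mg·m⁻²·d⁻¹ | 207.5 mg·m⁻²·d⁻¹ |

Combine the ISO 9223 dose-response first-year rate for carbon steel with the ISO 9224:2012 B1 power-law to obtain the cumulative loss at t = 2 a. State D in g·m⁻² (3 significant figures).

D(2) = 1.89e+03 g·m⁻²

carbon steel: temperature factor f = -0.054·(2.1) = -0.1134
  Pd branch = 1.77·Pd^0.52·e^(0.02·RH+f) = 102.4 μm/a
  Cl⁻ term: 0.102·207.5^0.62·exp(0.033·81+0.04·12.1) = 65.5
  r_corr = 102.4 + 65.5 = 167.9 μm/a
Long-term exponent b (ISO 9224 Table 2, B1) = 0.523
  D(2) = 167.9 × 2^0.523 = 167.9 × 1.437 = 241.3 μm
  Mass loss = 241.3 μm × 7.85 g/cm³ = 1894 g·m⁻²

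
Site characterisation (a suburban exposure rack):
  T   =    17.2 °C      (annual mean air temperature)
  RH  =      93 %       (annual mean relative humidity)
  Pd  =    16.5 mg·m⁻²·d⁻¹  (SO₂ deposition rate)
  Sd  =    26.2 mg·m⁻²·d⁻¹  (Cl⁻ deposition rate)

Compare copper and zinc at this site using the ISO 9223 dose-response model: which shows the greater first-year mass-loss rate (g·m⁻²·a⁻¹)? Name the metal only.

copper

copper: f(T) = -0.080·(T−10) [T>10 °C] = -0.5760
  SO₂ term: 0.0053·16.5^0.26·exp(0.059·93-0.5760) = 1.492
  Cl⁻ term: 0.01025·26.2^0.27·exp(0.036·93+0.049·17.2) = 1.636
  sum: 1.492 + 1.636 → r_corr = 3.127 μm/a
  mass loss = 3.127 μm/a × 8.96 g/cm³ = 28.02 g·m⁻²·a⁻¹
zinc: temperature factor f = -0.071·(7.2) = -0.5112
  Pd branch = 0.0129·Pd^0.44·e^(0.046·RH+f) = 1.915 μm/a
  Cl⁻ term: 0.0175·26.2^0.57·exp(0.008·93+0.085·17.2) = 1.022
  sum: 1.915 + 1.022 → r_corr = 2.937 μm/a
  mass loss = 2.937 μm/a × 7.14 g/cm³ = 20.97 g·m⁻²·a⁻¹
Ordering by g·m⁻²·a⁻¹: copper (28) > zinc (21)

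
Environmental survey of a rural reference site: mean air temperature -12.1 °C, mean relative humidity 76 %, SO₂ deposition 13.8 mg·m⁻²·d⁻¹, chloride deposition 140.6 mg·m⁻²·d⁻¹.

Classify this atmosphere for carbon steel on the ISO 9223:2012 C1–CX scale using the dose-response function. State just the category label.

C2

carbon steel: temperature factor f = +0.150·(-22.1) = -3.3150
  sulphur-dioxide contribution → 1.151 μm/a
  chloride contribution → 16.57 μm/a
  ⇒ r_corr(carbon steel) = 17.72 μm/a
Category bounds: 1.3…25 μm/a bracket r_corr ⇒ C2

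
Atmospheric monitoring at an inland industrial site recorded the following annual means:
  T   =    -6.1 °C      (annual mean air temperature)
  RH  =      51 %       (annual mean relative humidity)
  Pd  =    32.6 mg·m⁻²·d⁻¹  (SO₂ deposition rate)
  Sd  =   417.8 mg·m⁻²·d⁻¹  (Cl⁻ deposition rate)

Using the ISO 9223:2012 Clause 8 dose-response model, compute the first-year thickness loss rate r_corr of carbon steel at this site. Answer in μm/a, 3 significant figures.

carbon steel: f(T) = +0.150·(T−10) [T≤10 °C] = -2.4150
  sulphur-dioxide contribution → 2.685 μm/a
  chloride contribution → 18.14 μm/a
  ⇒ r_corr(carbon steel) = 20.82 μm/a

r_corr = 20.8 μm/a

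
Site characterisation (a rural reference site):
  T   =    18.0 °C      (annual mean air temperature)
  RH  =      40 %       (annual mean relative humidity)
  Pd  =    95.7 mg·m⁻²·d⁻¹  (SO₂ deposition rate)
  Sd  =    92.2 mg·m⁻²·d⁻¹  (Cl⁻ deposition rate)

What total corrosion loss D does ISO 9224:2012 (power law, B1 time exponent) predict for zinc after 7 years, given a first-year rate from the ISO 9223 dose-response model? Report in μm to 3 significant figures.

zinc: T>10 °C ⇒ hinge -0.071·(18.0−10) = -0.5680
  sulphur-dioxide contribution → 0.3425 μm/a
  chloride contribution → 1.467 μm/a
  ⇒ r_corr(zinc) = 1.809 μm/a
Power-law: D(7) = r_corr · 7^0.813
  D(7) = 1.809 × 7^0.813 = 1.809 × 4.865 = 8.802 μm

D(7) = 8.80 μm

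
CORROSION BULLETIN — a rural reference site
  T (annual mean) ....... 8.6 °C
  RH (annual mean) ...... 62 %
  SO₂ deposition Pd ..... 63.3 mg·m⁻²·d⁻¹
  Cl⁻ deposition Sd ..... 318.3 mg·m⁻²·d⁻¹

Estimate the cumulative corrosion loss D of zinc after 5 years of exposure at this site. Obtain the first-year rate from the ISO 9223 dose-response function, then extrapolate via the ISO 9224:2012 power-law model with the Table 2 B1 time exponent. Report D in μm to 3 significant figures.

D(5) = 10.8 μm

zinc: T≤10 °C ⇒ hinge +0.038·(8.6−10) = -0.0532
  SO₂ term: 0.0129·63.3^0.44·exp(0.046·62-0.0532) = 1.314
  Cl⁻ term: 0.0175·318.3^0.57·exp(0.008·62+0.085·8.6) = 1.594
  r_corr = 1.314 + 1.594 = 2.909 μm/a
Power-law: D(5) = r_corr · 5^0.813
  D(5) = 2.909 × 5^0.813 = 2.909 × 3.701 = 10.76 μm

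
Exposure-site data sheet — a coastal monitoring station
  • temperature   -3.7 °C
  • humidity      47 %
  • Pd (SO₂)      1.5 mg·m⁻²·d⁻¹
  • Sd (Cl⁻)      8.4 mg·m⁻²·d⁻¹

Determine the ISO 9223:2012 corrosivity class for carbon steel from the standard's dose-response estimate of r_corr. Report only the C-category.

carbon steel: T≤10 °C ⇒ hinge +0.150·(-3.7−10) = -2.0550
  SO₂ term: 1.77·1.5^0.52·exp(0.02·47-2.0550) = 0.7166
  Cl⁻ term: 0.102·8.4^0.62·exp(0.033·47+0.04·-3.7) = 1.552
  sum: 0.7166 + 1.552 → r_corr = 2.269 μm/a
ISO 9223 Table 2 (carbon steel): 1.3 < 2.27 ≤ 25 μm/a ⇒ C2

C2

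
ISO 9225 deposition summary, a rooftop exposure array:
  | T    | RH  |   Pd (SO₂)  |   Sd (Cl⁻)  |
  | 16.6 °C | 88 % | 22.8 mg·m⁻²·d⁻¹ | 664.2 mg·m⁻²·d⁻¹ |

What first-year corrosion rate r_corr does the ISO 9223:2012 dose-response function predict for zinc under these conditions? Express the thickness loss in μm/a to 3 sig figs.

r_corr = 7.72 μm/a

zinc: f(T) = -0.071·(T−10) [T>10 °C] = -0.4686
  sulphur-dioxide contribution → 1.831 μm/a
  chloride contribution → 5.892 μm/a
  total first-year rate 7.723 μm/a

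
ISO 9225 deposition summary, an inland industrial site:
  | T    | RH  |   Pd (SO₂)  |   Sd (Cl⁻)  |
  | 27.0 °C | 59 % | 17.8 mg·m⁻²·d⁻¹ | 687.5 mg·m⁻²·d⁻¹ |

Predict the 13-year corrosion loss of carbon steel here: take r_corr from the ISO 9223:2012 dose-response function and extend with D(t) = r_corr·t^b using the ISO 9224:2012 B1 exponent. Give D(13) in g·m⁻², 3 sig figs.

carbon steel: T>10 °C ⇒ hinge -0.054·(27.0−10) = -0.9180
  SO₂ term: 1.77·17.8^0.52·exp(0.02·59-0.9180) = 10.28
  Cl⁻ term: 0.102·687.5^0.62·exp(0.033·59+0.04·27.0) = 120.9
  sum: 10.28 + 120.9 → r_corr = 131.1 μm/a
ISO 9224: D(t) = r_corr · t^b with b = 0.523 (carbon steel, B1)
  D(13) = 131.1 × 13^0.523 = 131.1 × 3.825 = 501.6 μm
  Mass loss = 501.6 μm × 7.85 g/cm³ = 3938 g·m⁻²

D(13) = 3.94e+03 g·m⁻²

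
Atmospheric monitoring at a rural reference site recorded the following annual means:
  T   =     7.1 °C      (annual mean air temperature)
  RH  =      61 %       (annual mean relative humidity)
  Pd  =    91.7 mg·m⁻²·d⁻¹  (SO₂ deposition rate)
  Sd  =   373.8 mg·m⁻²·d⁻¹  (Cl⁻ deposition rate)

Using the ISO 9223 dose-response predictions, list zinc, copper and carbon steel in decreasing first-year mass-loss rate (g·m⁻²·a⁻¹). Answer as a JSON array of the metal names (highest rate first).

["carbon steel", "zinc", "copper"]

zinc: temperature factor f = +0.038·(-2.9) = -0.1102
  Pd branch = 0.0129·Pd^0.44·e^(0.046·RH+f) = 1.396 μm/a
  Sd branch = 0.0175·Sd^0.57·e^(0.008·RH+0.085·T) = 1.526 μm/a
  sum: 1.396 + 1.526 → r_corr = 2.921 μm/a
  mass loss = 2.921 μm/a × 7.14 g/cm³ = 20.86 g·m⁻²·a⁻¹
copper: T≤10 °C ⇒ hinge +0.126·(7.1−10) = -0.3654
  SO₂ term: 0.0053·91.7^0.26·exp(0.059·61-0.3654) = 0.4353
  Sd branch = 0.01025·Sd^0.27·e^(0.036·RH+0.049·T) = 0.6459 μm/a
  r_corr = 0.4353 + 0.6459 = 1.081 μm/a
  mass loss = 1.081 μm/a × 8.96 g/cm³ = 9.688 g·m⁻²·a⁻¹
carbon steel: temperature factor f = +0.150·(-2.9) = -0.4350
  SO₂ term: 1.77·91.7^0.52·exp(0.02·61-0.4350) = 40.67
  Sd branch = 0.102·Sd^0.62·e^(0.033·RH+0.04·T) = 39.92 μm/a
  r_corr = 40.67 + 39.92 = 80.6 μm/a
  mass loss = 80.6 μm/a × 7.85 g/cm³ = 632.7 g·m⁻²·a⁻¹
Ordering by g·m⁻²·a⁻¹: carbon steel (633) > zinc (20.9) > copper (9.69)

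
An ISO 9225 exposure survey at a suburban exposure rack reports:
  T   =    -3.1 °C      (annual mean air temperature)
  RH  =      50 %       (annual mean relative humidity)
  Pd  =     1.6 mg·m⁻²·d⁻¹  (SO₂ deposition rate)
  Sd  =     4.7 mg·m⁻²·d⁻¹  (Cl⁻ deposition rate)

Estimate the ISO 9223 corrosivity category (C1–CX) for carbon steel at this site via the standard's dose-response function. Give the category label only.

C2

carbon steel: f(T) = +0.150·(T−10) [T≤10 °C] = -1.9650
  sulphur-dioxide contribution → 0.861 μm/a
  chloride contribution → 1.225 μm/a
  total first-year rate 2.086 μm/a
ISO 9223 Table 2 (carbon steel): 1.3 < 2.09 ≤ 25 μm/a ⇒ C2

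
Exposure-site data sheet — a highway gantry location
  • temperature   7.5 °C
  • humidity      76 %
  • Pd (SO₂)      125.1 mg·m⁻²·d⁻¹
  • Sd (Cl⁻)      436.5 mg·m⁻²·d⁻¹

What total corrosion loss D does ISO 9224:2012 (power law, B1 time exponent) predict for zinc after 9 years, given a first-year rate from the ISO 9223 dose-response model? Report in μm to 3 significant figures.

D(9) = 30.9 μm

zinc: f(T) = +0.038·(T−10) [T≤10 °C] = -0.0950
  Pd branch = 0.0129·Pd^0.44·e^(0.046·RH+f) = 3.239 μm/a
  Sd branch = 0.0175·Sd^0.57·e^(0.008·RH+0.085·T) = 1.944 μm/a
  sum: 3.239 + 1.944 → r_corr = 5.183 μm/a
Long-term exponent b (ISO 9224 Table 2, B1) = 0.813
  D(9) = 5.183 × 9^0.813 = 5.183 × 5.968 = 30.93 μm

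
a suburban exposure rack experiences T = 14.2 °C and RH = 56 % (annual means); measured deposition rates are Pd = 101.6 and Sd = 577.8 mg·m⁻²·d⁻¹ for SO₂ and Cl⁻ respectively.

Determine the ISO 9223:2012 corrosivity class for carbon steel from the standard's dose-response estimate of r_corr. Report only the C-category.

carbon steel: temperature factor f = -0.054·(4.2) = -0.2268
  SO₂ term: 1.77·101.6^0.52·exp(0.02·56-0.2268) = 47.8
  Sd branch = 0.102·Sd^0.62·e^(0.033·RH+0.04·T) = 58.91 μm/a
  sum: 47.8 + 58.91 → r_corr = 106.7 μm/a
ISO 9223 Table 2 (carbon steel): 80 < 107 ≤ 200 μm/a ⇒ C5

C5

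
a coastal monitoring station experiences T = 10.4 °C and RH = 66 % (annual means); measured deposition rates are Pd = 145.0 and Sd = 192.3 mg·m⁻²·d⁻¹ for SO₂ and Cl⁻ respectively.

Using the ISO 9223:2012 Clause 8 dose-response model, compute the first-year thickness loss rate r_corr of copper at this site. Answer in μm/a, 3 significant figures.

r_corr = 1.68 μm/a

copper: temperature factor f = -0.080·(0.4) = -0.0320
  SO₂ term: 0.0053·145.0^0.26·exp(0.059·66-0.0320) = 0.9193
  Cl⁻ term: 0.01025·192.3^0.27·exp(0.036·66+0.049·10.4) = 0.7596
  sum: 0.9193 + 0.7596 → r_corr = 1.679 μm/a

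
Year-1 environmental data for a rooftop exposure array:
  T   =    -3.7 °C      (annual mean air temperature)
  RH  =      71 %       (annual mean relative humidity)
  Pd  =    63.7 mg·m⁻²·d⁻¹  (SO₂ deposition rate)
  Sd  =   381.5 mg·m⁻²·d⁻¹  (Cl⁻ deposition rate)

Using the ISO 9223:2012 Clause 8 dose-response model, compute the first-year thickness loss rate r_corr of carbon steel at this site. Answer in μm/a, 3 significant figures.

carbon steel: temperature factor f = +0.150·(-13.7) = -2.0550
  sulphur-dioxide contribution → 8.135 μm/a
  chloride contribution → 36.51 μm/a
  ⇒ r_corr(carbon steel) = 44.64 μm/a

r_corr = 44.6 μm/a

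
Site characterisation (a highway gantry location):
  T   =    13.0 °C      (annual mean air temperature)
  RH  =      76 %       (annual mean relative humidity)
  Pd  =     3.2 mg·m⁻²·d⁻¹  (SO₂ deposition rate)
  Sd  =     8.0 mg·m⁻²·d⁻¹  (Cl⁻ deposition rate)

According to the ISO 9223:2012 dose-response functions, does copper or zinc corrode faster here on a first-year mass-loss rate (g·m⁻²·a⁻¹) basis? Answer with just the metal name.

copper: T>10 °C ⇒ hinge -0.080·(13.0−10) = -0.2400
  Pd branch = 0.0053·Pd^0.26·e^(0.059·RH+f) = 0.4998 μm/a
  Cl⁻ term: 0.01025·8.0^0.27·exp(0.036·76+0.049·13.0) = 0.5241
  r_corr = 0.4998 + 0.5241 = 1.024 μm/a
  mass loss = 1.024 μm/a × 8.96 g/cm³ = 9.174 g·m⁻²·a⁻¹
zinc: f(T) = -0.071·(T−10) [T>10 °C] = -0.2130
  SO₂ term: 0.0129·3.2^0.44·exp(0.046·76-0.2130) = 0.5736
  Sd branch = 0.0175·Sd^0.57·e^(0.008·RH+0.085·T) = 0.3175 μm/a
  sum: 0.5736 + 0.3175 → r_corr = 0.8911 μm/a
  mass loss = 0.8911 μm/a × 7.14 g/cm³ = 6.363 g·m⁻²·a⁻¹
Ordering by g·m⁻²·a⁻¹: copper (9.17) > zinc (6.36)

copper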